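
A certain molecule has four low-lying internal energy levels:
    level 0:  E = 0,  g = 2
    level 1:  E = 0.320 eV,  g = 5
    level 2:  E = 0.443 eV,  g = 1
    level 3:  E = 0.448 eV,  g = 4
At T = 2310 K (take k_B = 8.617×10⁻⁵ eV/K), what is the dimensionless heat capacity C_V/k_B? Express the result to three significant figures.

0.861

k_BT = 8.617×10⁻⁵ × 2310 K = 0.19905 eV.
Eᵢ/kT = 0, 1.6076, 2.2256, 2.2507.
Z = Σ gᵢe^(−Eᵢ/kT) = 2·e^(−0) + 5·e^(−1.6076) + 1·e^(−2.2256) + 4·e^(−2.2507) = 2.0000 + 1.0018 + 0.10800 + 0.42130 = 3.5311.
⟨E⟩ = 0.15779 eV, ⟨E²⟩ = 0.059000 eV².
C_V/k_B = (⟨E²⟩ − ⟨E⟩²)/(kT)² = (0.059000 − 0.024898)/0.039621 = 0.861.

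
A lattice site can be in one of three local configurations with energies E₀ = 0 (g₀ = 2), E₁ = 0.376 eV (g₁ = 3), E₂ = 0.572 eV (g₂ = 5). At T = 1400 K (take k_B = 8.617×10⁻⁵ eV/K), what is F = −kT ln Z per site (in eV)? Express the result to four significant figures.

k_BT = 8.617×10⁻⁵ × 1400 K = 0.120638 eV.
Eᵢ/kT = 0, 3.11676, 4.74146.
Z = Σ gᵢe^(−Eᵢ/kT) = 2·e^(−0) + 3·e^(−3.11676) + 5·e^(−4.74146) = 2.00000 + 0.132901 + 0.0436295 = 2.17653.
F = −kT ln Z = −0.120638 × ln(2.17653) = −0.120638 × 0.777732 = -0.09382 eV.

-0.09382 eV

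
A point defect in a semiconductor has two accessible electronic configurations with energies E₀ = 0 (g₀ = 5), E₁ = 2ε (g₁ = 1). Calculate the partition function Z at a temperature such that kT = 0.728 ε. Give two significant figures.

Eᵢ/kT = 0, 2.747.
Z = Σ gᵢe^(−Eᵢ/kT) = 5·e^(−0) + 1·e^(−2.747) = 5.000 + 0.06412 = 5.064.

Z = 5.1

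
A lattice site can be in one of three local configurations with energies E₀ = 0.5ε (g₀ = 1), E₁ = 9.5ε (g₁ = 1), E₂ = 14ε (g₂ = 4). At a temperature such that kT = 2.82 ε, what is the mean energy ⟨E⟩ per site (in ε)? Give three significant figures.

Eᵢ/kT = 0.17730, 3.3688, 4.9645.
Z = Σ gᵢe^(−Eᵢ/kT) = 1·e^(−0.17730) + 1·e^(−3.3688) + 4·e^(−4.9645) = 0.83753 + 0.034431 + 0.027926 = 0.89989.
⟨E⟩ = Σ Eᵢ gᵢe^(−Eᵢ/kT) / Z = (0.5·0.83753 + 9.5·0.034431 + 14·0.027926) / 0.89989 = 1.26 ε.

1.26 ε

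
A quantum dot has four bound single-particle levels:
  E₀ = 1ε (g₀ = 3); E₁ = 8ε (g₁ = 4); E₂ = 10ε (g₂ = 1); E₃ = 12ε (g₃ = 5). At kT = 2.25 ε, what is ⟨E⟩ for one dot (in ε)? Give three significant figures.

1.56 ε

Eᵢ/kT = 0.44444, 3.5556, 4.4444, 5.3333.
Z = Σ gᵢe^(−Eᵢ/kT) = 3·e^(−0.44444) + 4·e^(−3.5556) + 1·e^(−4.4444) + 5·e^(−5.3333) = 1.9235 + 0.11426 + 0.011744 + 0.024141 = 2.0736.
⟨E⟩ = Σ Eᵢ gᵢe^(−Eᵢ/kT) / Z = (1·1.9235 + 8·0.11426 + 10·0.011744 + 12·0.024141) / 2.0736 = 1.56 ε.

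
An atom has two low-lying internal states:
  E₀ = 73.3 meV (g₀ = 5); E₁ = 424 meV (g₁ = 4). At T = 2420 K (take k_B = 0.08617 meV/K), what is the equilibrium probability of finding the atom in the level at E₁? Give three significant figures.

k_BT = 0.08617 × 2420 K = 208.53 meV.
Eᵢ/kT = 0.35151, 2.0333.
Z = Σ gᵢe^(−Eᵢ/kT) = 5·e^(−0.35151) + 4·e^(−2.0333) = 3.5181 + 0.52361 = 4.0417.
P₁ = g₁ e^(−E₁/kT) / Z = 0.52361/4.0417 = 0.130.

0.130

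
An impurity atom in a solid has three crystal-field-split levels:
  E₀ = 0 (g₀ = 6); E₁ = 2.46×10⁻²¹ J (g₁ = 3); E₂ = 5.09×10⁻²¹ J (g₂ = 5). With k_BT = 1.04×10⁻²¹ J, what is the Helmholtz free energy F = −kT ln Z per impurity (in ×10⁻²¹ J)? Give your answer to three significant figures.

-1.92 ×10⁻²¹ J

Eᵢ/kT = 0, 2.3654, 4.8942.
Z = Σ gᵢe^(−Eᵢ/kT) = 6·e^(−0) + 3·e^(−2.3654) + 5·e^(−4.8942) = 6.0000 + 0.28174 + 0.037449 = 6.3192.
F = −kT ln Z = −1.04 × ln(6.3192) = −1.04 × 1.8436 = -1.92 ×10⁻²¹ J.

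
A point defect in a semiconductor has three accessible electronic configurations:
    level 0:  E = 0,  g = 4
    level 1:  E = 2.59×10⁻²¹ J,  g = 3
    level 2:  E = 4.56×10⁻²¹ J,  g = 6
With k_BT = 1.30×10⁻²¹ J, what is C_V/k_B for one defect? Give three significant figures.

Eᵢ/kT = 0, 1.9923, 3.5077.
Z = Σ gᵢe^(−Eᵢ/kT) = 4·e^(−0) + 3·e^(−1.9923) + 6·e^(−3.5077) = 4.0000 + 0.40914 + 0.17979 = 4.5889.
⟨E⟩ = 0.40958, ⟨E²⟩ = 1.4128.
C_V/k_B = (⟨E²⟩ − ⟨E⟩²)/(kT)² = (1.4128 − 0.16776)/1.6900 = 0.737.

0.737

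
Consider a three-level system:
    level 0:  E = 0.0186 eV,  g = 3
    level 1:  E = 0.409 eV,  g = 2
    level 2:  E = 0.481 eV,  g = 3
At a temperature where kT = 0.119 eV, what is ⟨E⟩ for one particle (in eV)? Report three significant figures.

Eᵢ/kT = 0.15630, 3.4370, 4.0420.
Z = Σ gᵢe^(−Eᵢ/kT) = 3·e^(−0.15630) + 2·e^(−3.4370) + 3·e^(−4.0420) = 2.5659 + 0.064322 + 0.052687 = 2.6829.
⟨E⟩ = Σ Eᵢ gᵢe^(−Eᵢ/kT) / Z = (0.0186·2.5659 + 0.409·0.064322 + 0.481·0.052687) / 2.6829 = 0.0370 eV.

0.0370 eV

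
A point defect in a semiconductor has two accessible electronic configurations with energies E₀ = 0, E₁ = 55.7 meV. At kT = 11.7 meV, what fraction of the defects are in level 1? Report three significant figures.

Eᵢ/kT = 0, 4.7607.
Z = Σ e^(−Eᵢ/kT) = e^(−0) + e^(−4.7607) = 1.0000 + 0.0085596 = 1.0086.
P₁ = e^(−E₁/kT) / Z = 0.0085596/1.0086 = 0.00849.

0.00849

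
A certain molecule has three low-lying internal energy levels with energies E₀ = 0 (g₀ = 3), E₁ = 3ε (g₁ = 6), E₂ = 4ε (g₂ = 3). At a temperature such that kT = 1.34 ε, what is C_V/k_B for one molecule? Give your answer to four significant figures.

Eᵢ/kT = 0, 2.23881, 2.98507.
Z = Σ gᵢe^(−Eᵢ/kT) = 3·e^(−0) + 6·e^(−2.23881) + 3·e^(−2.98507) = 3.00000 + 0.639512 + 0.151608 = 3.79112.
⟨E⟩ = 0.666022 ε, ⟨E²⟩ = 2.15803 ε².
C_V/k_B = (⟨E²⟩ − ⟨E⟩²)/(kT)² = (2.15803 − 0.443585)/1.79560 = 0.9548.

0.9548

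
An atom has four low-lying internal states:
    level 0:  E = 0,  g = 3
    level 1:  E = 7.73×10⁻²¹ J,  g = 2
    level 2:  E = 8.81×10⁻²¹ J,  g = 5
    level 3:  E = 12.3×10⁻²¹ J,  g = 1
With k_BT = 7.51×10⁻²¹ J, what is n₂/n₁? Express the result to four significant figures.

n₂/n₁ = (g₂/g₁) exp[−(E₂−E₁)/kT] = (5/2) × exp(−(1.08 ×10⁻²¹ J)/(7.51 ×10⁻²¹ J)) = (5/2) × exp(-0.143808) = 2.165.

2.165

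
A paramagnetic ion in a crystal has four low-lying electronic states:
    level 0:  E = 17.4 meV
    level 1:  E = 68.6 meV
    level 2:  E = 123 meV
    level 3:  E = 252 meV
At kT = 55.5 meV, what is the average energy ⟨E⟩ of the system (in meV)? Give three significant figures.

42.7 meV

Eᵢ/kT = 0.31351, 1.2360, 2.2162, 4.5405.
Z = Σ e^(−Eᵢ/kT) = e^(−0.31351) + e^(−1.2360) + e^(−2.2162) + e^(−4.5405) = 0.73088 + 0.29054 + 0.10902 + 0.010668 = 1.1411.
⟨E⟩ = Σ Eᵢ e^(−Eᵢ/kT) / Z = (17.4·0.73088 + 68.6·0.29054 + 123·0.10902 + 252·0.010668) / 1.1411 = 42.7 meV.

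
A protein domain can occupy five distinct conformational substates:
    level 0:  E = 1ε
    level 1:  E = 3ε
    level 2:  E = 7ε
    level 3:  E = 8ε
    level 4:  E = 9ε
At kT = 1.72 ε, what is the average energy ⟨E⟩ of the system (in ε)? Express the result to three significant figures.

Eᵢ/kT = 0.58140, 1.7442, 4.0698, 4.6512, 5.2326.
Z = Σ e^(−Eᵢ/kT) = e^(−0.58140) + e^(−1.7442) + e^(−4.0698) + e^(−4.6512) + e^(−5.2326) = 0.55912 + 0.17478 + 0.017081 + 0.0095501 + 0.0053396 = 0.76587.
⟨E⟩ = Σ Eᵢ e^(−Eᵢ/kT) / Z = (1·0.55912 + 3·0.17478 + 7·0.017081 + 8·0.0095501 + 9·0.0053396) / 0.76587 = 1.73 ε.

1.73 ε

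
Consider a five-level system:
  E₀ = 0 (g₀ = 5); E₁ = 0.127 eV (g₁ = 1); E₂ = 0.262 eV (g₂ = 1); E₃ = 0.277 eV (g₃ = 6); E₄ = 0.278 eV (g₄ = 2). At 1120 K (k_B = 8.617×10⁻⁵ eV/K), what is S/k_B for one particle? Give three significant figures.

2.07

k_BT = 8.617×10⁻⁵ × 1120 K = 0.096510 eV.
Eᵢ/kT = 0, 1.3159, 2.7147, 2.8702, 2.8805.
Z = Σ gᵢe^(−Eᵢ/kT) = 5·e^(−0) + 1·e^(−1.3159) + 1·e^(−2.7147) + 6·e^(−2.8702) + 2·e^(−2.8805) = 5.0000 + 0.26823 + 0.066225 + 0.34013 + 0.11221 = 5.7868.
⟨E⟩ = Σ EᵢPᵢ = 0.030557 eV.
S/k_B = ln Z + ⟨E⟩/kT = ln(5.7868) + 0.030557/0.096510 = 1.7556 + 0.31662 = 2.07.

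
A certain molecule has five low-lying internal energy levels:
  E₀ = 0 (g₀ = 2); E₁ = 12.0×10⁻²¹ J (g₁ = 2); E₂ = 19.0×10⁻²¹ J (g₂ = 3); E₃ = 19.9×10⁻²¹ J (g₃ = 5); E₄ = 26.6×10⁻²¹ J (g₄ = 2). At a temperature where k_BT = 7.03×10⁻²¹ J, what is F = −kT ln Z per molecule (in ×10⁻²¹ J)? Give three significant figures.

-7.50 ×10⁻²¹ J

Eᵢ/kT = 0, 1.7070, 2.7027, 2.8307, 3.7838.
Z = Σ gᵢe^(−Eᵢ/kT) = 2·e^(−0) + 2·e^(−1.7070) + 3·e^(−2.7027) + 5·e^(−2.8307) + 2·e^(−3.7838) = 2.0000 + 0.36282 + 0.20107 + 0.29486 + 0.045472 = 2.9042.
F = −kT ln Z = −7.03 × ln(2.9042) = −7.03 × 1.0662 = -7.50 ×10⁻²¹ J.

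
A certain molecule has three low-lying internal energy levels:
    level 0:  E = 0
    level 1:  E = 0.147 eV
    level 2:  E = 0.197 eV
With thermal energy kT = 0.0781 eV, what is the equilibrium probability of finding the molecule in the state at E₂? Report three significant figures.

Eᵢ/kT = 0, 1.8822, 2.5224.
Z = Σ e^(−Eᵢ/kT) = e^(−0) + e^(−1.8822) + e^(−2.5224) = 1.0000 + 0.15225 + 0.080267 = 1.2325.
P₂ = e^(−E₂/kT) / Z = 0.080267/1.2325 = 0.0651.

0.0651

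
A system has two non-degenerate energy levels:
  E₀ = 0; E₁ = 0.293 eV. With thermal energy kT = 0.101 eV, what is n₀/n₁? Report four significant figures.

n₀/n₁ = exp[−(E₀−E₁)/kT] = exp(−(-0.293 eV)/(0.101 eV)) = exp(2.90099) = 18.19.

18.19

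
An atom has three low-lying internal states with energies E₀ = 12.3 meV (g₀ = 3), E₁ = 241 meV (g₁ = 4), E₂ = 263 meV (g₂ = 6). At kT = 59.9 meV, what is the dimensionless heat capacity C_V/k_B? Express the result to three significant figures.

Eᵢ/kT = 0.20534, 4.0234, 4.3907.
Z = Σ gᵢe^(−Eᵢ/kT) = 3·e^(−0.20534) + 4·e^(−4.0234) + 6·e^(−4.3907) = 2.4431 + 0.071568 + 0.074352 = 2.5890.
⟨E⟩ = 25.822 meV, ⟨E²⟩ = 3734.7 meV².
C_V/k_B = (⟨E²⟩ − ⟨E⟩²)/(kT)² = (3734.7 − 666.78)/3588.0 = 0.855.

0.855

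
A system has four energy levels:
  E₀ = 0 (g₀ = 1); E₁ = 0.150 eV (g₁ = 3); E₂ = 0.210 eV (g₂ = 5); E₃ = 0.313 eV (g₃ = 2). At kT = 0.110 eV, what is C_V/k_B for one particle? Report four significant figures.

Eᵢ/kT = 0, 1.36364, 1.90909, 2.84545.
Z = Σ gᵢe^(−Eᵢ/kT) = 1·e^(−0) + 3·e^(−1.36364) + 5·e^(−1.90909) + 2·e^(−2.84545) = 1.00000 + 0.767185 + 0.741076 + 0.116216 = 2.62448.
⟨E⟩ = 0.117006 eV, ⟨E²⟩ = 0.0233679 eV².
C_V/k_B = (⟨E²⟩ − ⟨E⟩²)/(kT)² = (0.0233679 − 0.0136904)/0.0121000 = 0.7998.

0.7998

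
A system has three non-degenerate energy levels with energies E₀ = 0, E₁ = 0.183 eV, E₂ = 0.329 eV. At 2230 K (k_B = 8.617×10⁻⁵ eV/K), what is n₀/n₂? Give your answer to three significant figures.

k_BT = 8.617×10⁻⁵ × 2230 K = 0.19216 eV.
n₀/n₂ = exp[−(E₀−E₂)/kT] = exp(−(-0.329 eV)/(0.19216 eV)) = exp(1.7121) = 5.54.

5.54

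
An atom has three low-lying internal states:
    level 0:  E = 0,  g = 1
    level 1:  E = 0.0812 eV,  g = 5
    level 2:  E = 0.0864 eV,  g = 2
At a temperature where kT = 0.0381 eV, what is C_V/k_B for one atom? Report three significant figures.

1.16

Eᵢ/kT = 0, 2.1312, 2.2677.
Z = Σ gᵢe^(−Eᵢ/kT) = 1·e^(−0) + 5·e^(−2.1312) + 2·e^(−2.2677) = 1.0000 + 0.59347 + 0.20710 = 1.8006.
⟨E⟩ = 0.036701 eV, ⟨E²⟩ = 0.0030318 eV².
C_V/k_B = (⟨E²⟩ − ⟨E⟩²)/(kT)² = (0.0030318 − 0.0013470)/0.0014516 = 1.16.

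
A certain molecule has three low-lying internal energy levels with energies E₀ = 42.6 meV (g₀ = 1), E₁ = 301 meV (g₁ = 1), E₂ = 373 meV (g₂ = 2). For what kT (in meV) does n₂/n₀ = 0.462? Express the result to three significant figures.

n₂/n₀ = (g₂/g₀) exp[−(E₂−E₀)/kT] = 0.462.
⇒ (E₂−E₀)/kT = ln((2/1)/0.462) = ln(4.3290) = 1.4653.
kT = 330.4 meV / 1.4653 = 225 meV.

225 meV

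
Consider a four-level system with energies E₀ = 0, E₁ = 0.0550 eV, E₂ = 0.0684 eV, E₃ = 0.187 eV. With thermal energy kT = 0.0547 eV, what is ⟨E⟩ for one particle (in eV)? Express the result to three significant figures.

Eᵢ/kT = 0, 1.0055, 1.2505, 3.4186.
Z = Σ e^(−Eᵢ/kT) = e^(−0) + e^(−1.0055) + e^(−1.2505) + e^(−3.4186) = 1.0000 + 0.36586 + 0.28636 + 0.032758 = 1.6850.
⟨E⟩ = Σ Eᵢ e^(−Eᵢ/kT) / Z = (0·1.0000 + 0.0550·0.36586 + 0.0684·0.28636 + 0.187·0.032758) / 1.6850 = 0.0272 eV.

0.0272 eV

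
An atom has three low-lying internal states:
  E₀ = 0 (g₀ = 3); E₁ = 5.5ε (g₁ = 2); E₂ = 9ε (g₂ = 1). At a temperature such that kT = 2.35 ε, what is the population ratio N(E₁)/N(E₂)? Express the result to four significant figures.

n₁/n₂ = (g₁/g₂) exp[−(E₁−E₂)/kT] = (2/1) × exp(−(-3.5ε)/(2.35ε)) = (2/1) × exp(1.48936) = 8.869.

8.869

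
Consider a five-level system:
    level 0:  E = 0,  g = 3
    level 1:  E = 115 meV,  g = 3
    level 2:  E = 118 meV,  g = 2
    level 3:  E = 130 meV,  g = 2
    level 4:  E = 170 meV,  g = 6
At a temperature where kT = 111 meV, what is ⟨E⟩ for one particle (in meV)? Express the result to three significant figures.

Eᵢ/kT = 0, 1.0360, 1.0631, 1.1712, 1.5315.
Z = Σ gᵢe^(−Eᵢ/kT) = 3·e^(−0) + 3·e^(−1.0360) + 2·e^(−1.0631) + 2·e^(−1.1712) + 6·e^(−1.5315) = 3.0000 + 1.0646 + 0.69077 + 0.61999 + 1.2973 = 6.6727.
⟨E⟩ = Σ Eᵢ gᵢe^(−Eᵢ/kT) / Z = (0·3.0000 + 115·1.0646 + 118·0.69077 + 130·0.61999 + 170·1.2973) / 6.6727 = 75.7 meV.

75.7 meV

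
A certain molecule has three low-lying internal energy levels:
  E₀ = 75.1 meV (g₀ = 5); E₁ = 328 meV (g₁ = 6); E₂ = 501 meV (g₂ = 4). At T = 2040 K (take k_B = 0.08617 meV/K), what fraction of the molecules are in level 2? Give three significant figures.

k_BT = 0.08617 × 2040 K = 175.79 meV.
Eᵢ/kT = 0.42721, 1.8659, 2.8500.
Z = Σ gᵢe^(−Eᵢ/kT) = 5·e^(−0.42721) + 6·e^(−1.8659) + 4·e^(−2.8500) = 3.2616 + 0.92854 + 0.23138 = 4.4215.
P₂ = g₂ e^(−E₂/kT) / Z = 0.23138/4.4215 = 0.0523.

0.0523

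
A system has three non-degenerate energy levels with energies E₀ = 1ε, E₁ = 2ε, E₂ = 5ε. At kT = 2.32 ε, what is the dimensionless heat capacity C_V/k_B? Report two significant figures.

0.25

Eᵢ/kT = 0.4310, 0.8621, 2.155.
Z = Σ e^(−Eᵢ/kT) = e^(−0.4310) + e^(−0.8621) + e^(−2.155) = 0.6499 + 0.4223 + 0.1159 = 1.188.
⟨E⟩ = 1.746 ε, ⟨E²⟩ = 4.408 ε².
C_V/k_B = (⟨E²⟩ − ⟨E⟩²)/(kT)² = (4.408 − 3.049)/5.382 = 0.25.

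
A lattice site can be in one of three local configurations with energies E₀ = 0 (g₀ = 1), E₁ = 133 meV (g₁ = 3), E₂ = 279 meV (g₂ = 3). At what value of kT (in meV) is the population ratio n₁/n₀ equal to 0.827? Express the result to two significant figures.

n₁/n₀ = (g₁/g₀) exp[−(E₁−E₀)/kT] = 0.827.
⇒ (E₁−E₀)/kT = ln((3/1)/0.827) = ln(3.628) = 1.289.
kT = 133 meV / 1.289 = 100 meV.

100 meV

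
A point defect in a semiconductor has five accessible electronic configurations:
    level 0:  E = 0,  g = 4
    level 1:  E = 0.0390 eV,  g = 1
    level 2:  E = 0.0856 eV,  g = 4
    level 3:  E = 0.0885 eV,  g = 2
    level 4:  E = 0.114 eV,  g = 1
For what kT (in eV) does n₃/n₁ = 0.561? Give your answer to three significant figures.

0.0389 eV

n₃/n₁ = (g₃/g₁) exp[−(E₃−E₁)/kT] = 0.561.
⇒ (E₃−E₁)/kT = ln((2/1)/0.561) = ln(3.5651) = 1.2712.
kT = 0.0495 eV / 1.2712 = 0.0389 eV.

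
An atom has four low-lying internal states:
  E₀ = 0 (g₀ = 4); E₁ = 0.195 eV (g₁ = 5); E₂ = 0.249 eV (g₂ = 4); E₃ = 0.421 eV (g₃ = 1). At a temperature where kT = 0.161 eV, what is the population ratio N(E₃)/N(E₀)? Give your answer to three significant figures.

n₃/n₀ = (g₃/g₀) exp[−(E₃−E₀)/kT] = (1/4) × exp(−(0.421 eV)/(0.161 eV)) = (1/4) × exp(-2.6149) = 0.0183.

0.0183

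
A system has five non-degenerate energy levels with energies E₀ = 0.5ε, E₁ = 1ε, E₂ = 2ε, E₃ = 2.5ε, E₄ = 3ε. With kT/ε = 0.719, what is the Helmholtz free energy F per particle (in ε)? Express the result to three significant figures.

0.112 ε

Eᵢ/kT = 0.69541, 1.3908, 2.7816, 3.4771, 4.1725.
Z = Σ e^(−Eᵢ/kT) = e^(−0.69541) + e^(−1.3908) + e^(−2.7816) + e^(−3.4771) + e^(−4.1725) = 0.49887 + 0.24888 + 0.061939 + 0.030897 + 0.015414 = 0.85600.
F = −kT ln Z = −0.719 × ln(0.85600) = −0.719 × -0.15548 = 0.112 ε.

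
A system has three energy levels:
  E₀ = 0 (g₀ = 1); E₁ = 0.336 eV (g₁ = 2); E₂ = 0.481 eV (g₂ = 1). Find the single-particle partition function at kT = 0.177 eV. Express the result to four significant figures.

Z = 1.366

Eᵢ/kT = 0, 1.89831, 2.71751.
Z = Σ gᵢe^(−Eᵢ/kT) = 1·e^(−0) + 2·e^(−1.89831) + 1·e^(−2.71751) = 1.00000 + 0.299643 + 0.0660390 = 1.36568.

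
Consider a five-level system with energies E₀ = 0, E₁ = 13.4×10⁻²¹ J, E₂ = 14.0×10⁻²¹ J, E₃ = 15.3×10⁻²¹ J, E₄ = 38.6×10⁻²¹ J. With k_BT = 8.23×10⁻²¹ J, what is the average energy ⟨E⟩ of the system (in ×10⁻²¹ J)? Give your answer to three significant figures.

5.13 ×10⁻²¹ J

Eᵢ/kT = 0, 1.6282, 1.7011, 1.8591, 4.6902.
Z = Σ e^(−Eᵢ/kT) = e^(−0) + e^(−1.6282) + e^(−1.7011) + e^(−1.8591) + e^(−4.6902) = 1.0000 + 0.19628 + 0.18248 + 0.15581 + 0.0091848 = 1.5438.
⟨E⟩ = Σ Eᵢ e^(−Eᵢ/kT) / Z = (0·1.0000 + 13.4·0.19628 + 14.0·0.18248 + 15.3·0.15581 + 38.6·0.0091848) / 1.5438 = 5.13 ×10⁻²¹ J.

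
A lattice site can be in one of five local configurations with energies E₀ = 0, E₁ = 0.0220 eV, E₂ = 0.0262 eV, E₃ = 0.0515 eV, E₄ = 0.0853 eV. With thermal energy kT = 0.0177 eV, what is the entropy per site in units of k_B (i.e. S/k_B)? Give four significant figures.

1.022

Eᵢ/kT = 0, 1.24294, 1.48023, 2.90960, 4.81921.
Z = Σ e^(−Eᵢ/kT) = e^(−0) + e^(−1.24294) + e^(−1.48023) + e^(−2.90960) + e^(−4.81921) = 1.00000 + 0.288535 + 0.227585 + 0.0544975 + 0.00807316 = 1.57869.
⟨E⟩ = Σ EᵢPᵢ = 0.0100119 eV.
S/k_B = ln Z + ⟨E⟩/kT = ln(1.57869) + 0.0100119/0.0177 = 0.456595 + 0.565644 = 1.022.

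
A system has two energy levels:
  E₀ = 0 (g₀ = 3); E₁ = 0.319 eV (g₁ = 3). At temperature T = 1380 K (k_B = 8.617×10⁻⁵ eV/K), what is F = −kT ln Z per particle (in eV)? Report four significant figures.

-0.1385 eV

k_BT = 8.617×10⁻⁵ × 1380 K = 0.118915 eV.
Eᵢ/kT = 0, 2.68259.
Z = Σ gᵢe^(−Eᵢ/kT) = 3·e^(−0) + 3·e^(−2.68259) = 3.00000 + 0.205157 = 3.20516.
F = −kT ln Z = −0.118915 × ln(3.20516) = −0.118915 × 1.16476 = -0.1385 eV.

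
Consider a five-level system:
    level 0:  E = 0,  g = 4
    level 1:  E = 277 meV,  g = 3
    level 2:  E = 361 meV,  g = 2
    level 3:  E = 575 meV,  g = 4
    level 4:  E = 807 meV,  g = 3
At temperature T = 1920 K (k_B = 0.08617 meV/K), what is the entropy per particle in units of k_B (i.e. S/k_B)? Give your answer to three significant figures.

k_BT = 0.08617 × 1920 K = 165.45 meV.
Eᵢ/kT = 0, 1.6742, 2.1819, 3.4754, 4.8776.
Z = Σ gᵢe^(−Eᵢ/kT) = 4·e^(−0) + 3·e^(−1.6742) + 2·e^(−2.1819) + 4·e^(−3.4754) + 3·e^(−4.8776) = 4.0000 + 0.56237 + 0.22565 + 0.12380 + 0.022846 = 4.9347.
⟨E⟩ = Σ EᵢPᵢ = 66.237 meV.
S/k_B = ln Z + ⟨E⟩/kT = ln(4.9347) + 66.237/165.45 = 1.5963 + 0.40034 = 2.00.

2.00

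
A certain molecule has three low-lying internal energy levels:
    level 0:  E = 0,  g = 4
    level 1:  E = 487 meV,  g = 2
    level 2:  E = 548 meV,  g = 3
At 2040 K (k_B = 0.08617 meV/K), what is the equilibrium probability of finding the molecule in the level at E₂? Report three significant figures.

0.0312

k_BT = 0.08617 × 2040 K = 175.79 meV.
Eᵢ/kT = 0, 2.7704, 3.1174.
Z = Σ gᵢe^(−Eᵢ/kT) = 4·e^(−0) + 2·e^(−2.7704) + 3·e^(−3.1174) = 4.0000 + 0.12527 + 0.13282 = 4.2581.
P₂ = g₂ e^(−E₂/kT) / Z = 0.13282/4.2581 = 0.0312.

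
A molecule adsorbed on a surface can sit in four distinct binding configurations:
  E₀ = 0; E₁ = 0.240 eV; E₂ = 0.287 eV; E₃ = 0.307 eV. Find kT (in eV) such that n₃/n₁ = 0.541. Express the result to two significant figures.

0.11 eV

n₃/n₁ = exp[−(E₃−E₁)/kT] = 0.541.
⇒ (E₃−E₁)/kT = ln(1/0.541) = ln(1.848) = 0.6141.
kT = 0.067 eV / 0.6141 = 0.11 eV.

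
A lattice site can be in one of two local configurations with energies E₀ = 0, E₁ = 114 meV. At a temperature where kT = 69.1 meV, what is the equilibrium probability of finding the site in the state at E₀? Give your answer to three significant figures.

Eᵢ/kT = 0, 1.6498.
Z = Σ e^(−Eᵢ/kT) = e^(−0) + e^(−1.6498) = 1.0000 + 0.19209 = 1.1921.
P₀ = e^(−E₀/kT) / Z = 1.0000/1.1921 = 0.839.

0.839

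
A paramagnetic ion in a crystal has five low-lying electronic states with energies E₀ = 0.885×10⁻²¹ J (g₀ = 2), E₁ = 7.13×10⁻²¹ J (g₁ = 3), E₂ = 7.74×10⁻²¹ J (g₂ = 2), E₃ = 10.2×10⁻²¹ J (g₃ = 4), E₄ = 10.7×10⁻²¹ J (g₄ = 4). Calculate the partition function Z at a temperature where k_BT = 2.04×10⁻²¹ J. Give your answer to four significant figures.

Z = 1.480

Eᵢ/kT = 0.433824, 3.49510, 3.79412, 5.00000, 5.24510.
Z = Σ gᵢe^(−Eᵢ/kT) = 2·e^(−0.433824) + 3·e^(−3.49510) + 2·e^(−3.79412) + 4·e^(−5.00000) + 4·e^(−5.24510) = 1.29605 + 0.0910371 + 0.0450054 + 0.0269518 + 0.0210932 = 1.48014.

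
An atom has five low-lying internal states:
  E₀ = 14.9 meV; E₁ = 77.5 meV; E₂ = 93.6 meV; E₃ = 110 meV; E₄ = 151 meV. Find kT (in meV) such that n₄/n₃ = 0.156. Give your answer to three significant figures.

n₄/n₃ = exp[−(E₄−E₃)/kT] = 0.156.
⇒ (E₄−E₃)/kT = ln(1/0.156) = ln(6.4103) = 1.8579.
kT = 41 meV / 1.8579 = 22.1 meV.

22.1 meV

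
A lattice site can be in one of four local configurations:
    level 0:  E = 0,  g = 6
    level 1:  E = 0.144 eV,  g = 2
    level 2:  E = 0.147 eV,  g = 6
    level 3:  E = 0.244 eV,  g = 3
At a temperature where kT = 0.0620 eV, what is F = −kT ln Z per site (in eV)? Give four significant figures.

-0.1190 eV

Eᵢ/kT = 0, 2.32258, 2.37097, 3.93548.
Z = Σ gᵢe^(−Eᵢ/kT) = 6·e^(−0) + 2·e^(−2.32258) + 6·e^(−2.37097) + 3·e^(−3.93548) = 6.00000 + 0.196041 + 0.560341 + 0.0586090 = 6.81499.
F = −kT ln Z = −0.0620 × ln(6.81499) = −0.0620 × 1.91912 = -0.1190 eV.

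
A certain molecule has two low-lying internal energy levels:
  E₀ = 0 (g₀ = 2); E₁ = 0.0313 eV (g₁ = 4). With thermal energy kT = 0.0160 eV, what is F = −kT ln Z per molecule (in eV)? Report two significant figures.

-0.015 eV

Eᵢ/kT = 0, 1.956.
Z = Σ gᵢe^(−Eᵢ/kT) = 2·e^(−0) + 4·e^(−1.956) = 2.000 + 0.5657 = 2.566.
F = −kT ln Z = −0.0160 × ln(2.566) = −0.0160 × 0.9423 = -0.015 eV.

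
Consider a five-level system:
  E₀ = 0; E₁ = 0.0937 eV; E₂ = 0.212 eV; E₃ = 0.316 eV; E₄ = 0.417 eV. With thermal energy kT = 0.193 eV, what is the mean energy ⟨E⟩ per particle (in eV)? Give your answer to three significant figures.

Eᵢ/kT = 0, 0.48549, 1.0984, 1.6373, 2.1606.
Z = Σ e^(−Eᵢ/kT) = e^(−0) + e^(−0.48549) + e^(−1.0984) + e^(−1.6373) + e^(−2.1606) = 1.0000 + 0.61540 + 0.33340 + 0.19450 + 0.11526 = 2.2586.
⟨E⟩ = Σ Eᵢ e^(−Eᵢ/kT) / Z = (0·1.0000 + 0.0937·0.61540 + 0.212·0.33340 + 0.316·0.19450 + 0.417·0.11526) / 2.2586 = 0.105 eV.

0.105 eV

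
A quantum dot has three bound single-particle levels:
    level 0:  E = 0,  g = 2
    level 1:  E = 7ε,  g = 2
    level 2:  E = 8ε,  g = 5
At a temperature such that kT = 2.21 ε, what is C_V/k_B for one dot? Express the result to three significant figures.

Eᵢ/kT = 0, 3.1674, 3.6199.
Z = Σ gᵢe^(−Eᵢ/kT) = 2·e^(−0) + 2·e^(−3.1674) + 5·e^(−3.6199) = 2.0000 + 0.084226 + 0.13393 = 2.2182.
⟨E⟩ = 0.74882 ε, ⟨E²⟩ = 5.7247 ε².
C_V/k_B = (⟨E²⟩ − ⟨E⟩²)/(kT)² = (5.7247 − 0.56073)/4.8841 = 1.06.

1.06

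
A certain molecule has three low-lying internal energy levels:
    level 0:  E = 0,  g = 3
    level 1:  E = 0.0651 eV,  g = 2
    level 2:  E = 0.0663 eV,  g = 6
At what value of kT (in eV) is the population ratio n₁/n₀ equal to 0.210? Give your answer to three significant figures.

0.0564 eV

n₁/n₀ = (g₁/g₀) exp[−(E₁−E₀)/kT] = 0.210.
⇒ (E₁−E₀)/kT = ln((2/3)/0.210) = ln(3.1746) = 1.1552.
kT = 0.0651 eV / 1.1552 = 0.0564 eV.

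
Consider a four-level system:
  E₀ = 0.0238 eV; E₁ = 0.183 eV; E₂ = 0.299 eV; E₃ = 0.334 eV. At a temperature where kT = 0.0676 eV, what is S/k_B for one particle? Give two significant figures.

0.42

Eᵢ/kT = 0.3521, 2.707, 4.423, 4.941.
Z = Σ e^(−Eᵢ/kT) = e^(−0.3521) + e^(−2.707) + e^(−4.423) + e^(−4.941) = 0.7032 + 0.06674 + 0.01200 + 0.007147 = 0.7891.
⟨E⟩ = Σ EᵢPᵢ = 0.04426 eV.
S/k_B = ln Z + ⟨E⟩/kT = ln(0.7891) + 0.04426/0.0676 = -0.2369 + 0.6547 = 0.42.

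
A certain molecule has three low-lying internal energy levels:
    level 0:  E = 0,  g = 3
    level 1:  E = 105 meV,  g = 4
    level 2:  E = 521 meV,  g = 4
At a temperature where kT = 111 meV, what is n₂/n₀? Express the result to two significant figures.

n₂/n₀ = (g₂/g₀) exp[−(E₂−E₀)/kT] = (4/3) × exp(−(521 meV)/(111 meV)) = (4/3) × exp(-4.694) = 0.012.

0.012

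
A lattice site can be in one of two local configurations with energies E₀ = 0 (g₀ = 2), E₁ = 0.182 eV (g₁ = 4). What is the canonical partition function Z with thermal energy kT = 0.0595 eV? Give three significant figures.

Eᵢ/kT = 0, 3.0588.
Z = Σ gᵢe^(−Eᵢ/kT) = 2·e^(−0) + 4·e^(−3.0588) = 2.0000 + 0.18778 = 2.1878.

Z = 2.19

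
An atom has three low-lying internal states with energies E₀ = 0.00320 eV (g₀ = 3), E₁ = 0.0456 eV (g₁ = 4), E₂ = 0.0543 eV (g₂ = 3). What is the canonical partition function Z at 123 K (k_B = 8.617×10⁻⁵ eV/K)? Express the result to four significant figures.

Z = 2.290

k_BT = 8.617×10⁻⁵ × 123 K = 0.0105989 eV.
Eᵢ/kT = 0.301918, 4.30233, 5.12317.
Z = Σ gᵢe^(−Eᵢ/kT) = 3·e^(−0.301918) + 4·e^(−4.30233) + 3·e^(−5.12317) = 2.21820 + 0.0541479 + 0.0178713 = 2.29022.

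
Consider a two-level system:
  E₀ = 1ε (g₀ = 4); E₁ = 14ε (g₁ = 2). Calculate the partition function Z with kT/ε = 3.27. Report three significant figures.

Eᵢ/kT = 0.30581, 4.2813.
Z = Σ gᵢe^(−Eᵢ/kT) = 4·e^(−0.30581) + 2·e^(−4.2813) = 2.9461 + 0.027649 = 2.9737.

Z = 2.97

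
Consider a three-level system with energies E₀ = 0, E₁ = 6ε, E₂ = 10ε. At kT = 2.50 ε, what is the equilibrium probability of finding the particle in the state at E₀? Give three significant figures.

0.902

Eᵢ/kT = 0, 2.4000, 4.0000.
Z = Σ e^(−Eᵢ/kT) = e^(−0) + e^(−2.4000) + e^(−4.0000) = 1.0000 + 0.090718 + 0.018316 = 1.1090.
P₀ = e^(−E₀/kT) / Z = 1.0000/1.1090 = 0.902.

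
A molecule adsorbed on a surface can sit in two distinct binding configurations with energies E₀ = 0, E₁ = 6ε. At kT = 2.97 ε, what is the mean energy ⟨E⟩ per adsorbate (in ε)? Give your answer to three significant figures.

0.703 ε

Eᵢ/kT = 0, 2.0202.
Z = Σ e^(−Eᵢ/kT) = e^(−0) + e^(−2.0202) = 1.0000 + 0.13263 = 1.1326.
⟨E⟩ = Σ Eᵢ e^(−Eᵢ/kT) / Z = (0·1.0000 + 6·0.13263) / 1.1326 = 0.703 ε.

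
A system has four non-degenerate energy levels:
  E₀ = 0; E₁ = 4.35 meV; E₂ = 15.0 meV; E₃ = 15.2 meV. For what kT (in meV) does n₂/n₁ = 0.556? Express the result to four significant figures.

n₂/n₁ = exp[−(E₂−E₁)/kT] = 0.556.
⇒ (E₂−E₁)/kT = ln(1/0.556) = ln(1.79856) = 0.586986.
kT = 10.65 meV / 0.586986 = 18.14 meV.

18.14 meV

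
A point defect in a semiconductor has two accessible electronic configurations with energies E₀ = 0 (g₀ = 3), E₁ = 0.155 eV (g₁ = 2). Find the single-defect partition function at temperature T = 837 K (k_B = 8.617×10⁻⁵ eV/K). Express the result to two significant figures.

Z = 3.2

k_BT = 8.617×10⁻⁵ × 837 K = 0.07212 eV.
Eᵢ/kT = 0, 2.149.
Z = Σ gᵢe^(−Eᵢ/kT) = 3·e^(−0) + 2·e^(−2.149) = 3.000 + 0.2332 = 3.233.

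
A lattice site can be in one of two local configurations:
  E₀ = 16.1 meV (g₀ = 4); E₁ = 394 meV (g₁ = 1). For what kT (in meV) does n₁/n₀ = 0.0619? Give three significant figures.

271 meV

n₁/n₀ = (g₁/g₀) exp[−(E₁−E₀)/kT] = 0.0619.
⇒ (E₁−E₀)/kT = ln((1/4)/0.0619) = ln(4.0388) = 1.3959.
kT = 377.9 meV / 1.3959 = 271 meV.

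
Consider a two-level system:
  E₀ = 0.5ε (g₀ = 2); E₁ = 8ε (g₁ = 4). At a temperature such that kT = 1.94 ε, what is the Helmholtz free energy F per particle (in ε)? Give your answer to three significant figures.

-0.924 ε

Eᵢ/kT = 0.25773, 4.1237.
Z = Σ gᵢe^(−Eᵢ/kT) = 2·e^(−0.25773) + 4·e^(−4.1237) = 1.5456 + 0.064738 = 1.6103.
F = −kT ln Z = −1.94 × ln(1.6103) = −1.94 × 0.47642 = -0.924 ε.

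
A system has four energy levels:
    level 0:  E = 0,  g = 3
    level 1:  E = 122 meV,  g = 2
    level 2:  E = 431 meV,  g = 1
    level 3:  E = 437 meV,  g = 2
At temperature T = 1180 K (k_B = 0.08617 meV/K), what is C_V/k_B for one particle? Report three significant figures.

k_BT = 0.08617 × 1180 K = 101.68 meV.
Eᵢ/kT = 0, 1.1998, 4.2388, 4.2978.
Z = Σ gᵢe^(−Eᵢ/kT) = 3·e^(−0) + 2·e^(−1.1998) + 1·e^(−4.2388) + 2·e^(−4.2978) = 3.0000 + 0.60251 + 0.014425 + 0.027197 = 3.6441.
⟨E⟩ = 25.139 meV, ⟨E²⟩ = 4621.5 meV².
C_V/k_B = (⟨E²⟩ − ⟨E⟩²)/(kT)² = (4621.5 − 631.97)/10339 = 0.386.

0.386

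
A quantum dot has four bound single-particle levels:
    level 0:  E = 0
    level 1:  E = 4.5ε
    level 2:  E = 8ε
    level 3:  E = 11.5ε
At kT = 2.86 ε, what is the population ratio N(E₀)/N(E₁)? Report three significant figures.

4.82

n₀/n₁ = exp[−(E₀−E₁)/kT] = exp(−(-4.5ε)/(2.86ε)) = exp(1.5734) = 4.82.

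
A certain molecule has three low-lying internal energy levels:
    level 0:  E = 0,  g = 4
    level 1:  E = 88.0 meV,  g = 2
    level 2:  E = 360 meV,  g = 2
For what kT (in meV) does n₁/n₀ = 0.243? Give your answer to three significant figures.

n₁/n₀ = (g₁/g₀) exp[−(E₁−E₀)/kT] = 0.243.
⇒ (E₁−E₀)/kT = ln((2/4)/0.243) = ln(2.0576) = 0.72154.
kT = 88.0 meV / 0.72154 = 122 meV.

122 meV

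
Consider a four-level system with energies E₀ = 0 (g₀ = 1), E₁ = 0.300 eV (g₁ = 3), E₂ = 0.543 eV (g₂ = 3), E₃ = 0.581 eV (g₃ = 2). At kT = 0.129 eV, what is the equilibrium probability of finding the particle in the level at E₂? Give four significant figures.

0.03278

Eᵢ/kT = 0, 2.32558, 4.20930, 4.50388.
Z = Σ gᵢe^(−Eᵢ/kT) = 1·e^(−0) + 3·e^(−2.32558) + 3·e^(−4.20930) + 2·e^(−4.50388) = 1.00000 + 0.293180 + 0.0445703 + 0.0221320 = 1.35988.
P₂ = g₂ e^(−E₂/kT) / Z = 0.0445703/1.35988 = 0.03278.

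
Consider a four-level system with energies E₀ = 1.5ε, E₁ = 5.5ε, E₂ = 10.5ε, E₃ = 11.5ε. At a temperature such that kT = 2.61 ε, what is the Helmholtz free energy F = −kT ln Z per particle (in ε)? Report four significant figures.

Eᵢ/kT = 0.574713, 2.10728, 4.02299, 4.40613.
Z = Σ e^(−Eᵢ/kT) = e^(−0.574713) + e^(−2.10728) + e^(−4.02299) + e^(−4.40613) = 0.562866 + 0.121568 + 0.0178994 + 0.0122023 = 0.714536.
F = −kT ln Z = −2.61 × ln(0.714536) = −2.61 × -0.336122 = 0.8773 ε.

0.8773 ε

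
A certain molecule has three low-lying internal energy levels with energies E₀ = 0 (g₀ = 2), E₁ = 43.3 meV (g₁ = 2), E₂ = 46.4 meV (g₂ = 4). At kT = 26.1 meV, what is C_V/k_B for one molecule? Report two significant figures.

Eᵢ/kT = 0, 1.659, 1.778.
Z = Σ gᵢe^(−Eᵢ/kT) = 2·e^(−0) + 2·e^(−1.659) + 4·e^(−1.778) = 2.000 + 0.3807 + 0.6759 = 3.057.
⟨E⟩ = 15.65 meV, ⟨E²⟩ = 709.5 meV².
C_V/k_B = (⟨E²⟩ − ⟨E⟩²)/(kT)² = (709.5 − 244.9)/681.2 = 0.68.

0.68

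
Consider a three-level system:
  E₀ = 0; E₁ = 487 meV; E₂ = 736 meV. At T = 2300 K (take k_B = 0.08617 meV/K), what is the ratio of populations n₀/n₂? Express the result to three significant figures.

k_BT = 0.08617 × 2300 K = 198.19 meV.
n₀/n₂ = exp[−(E₀−E₂)/kT] = exp(−(-736 meV)/(198.19 meV)) = exp(3.7136) = 41.0.

41.0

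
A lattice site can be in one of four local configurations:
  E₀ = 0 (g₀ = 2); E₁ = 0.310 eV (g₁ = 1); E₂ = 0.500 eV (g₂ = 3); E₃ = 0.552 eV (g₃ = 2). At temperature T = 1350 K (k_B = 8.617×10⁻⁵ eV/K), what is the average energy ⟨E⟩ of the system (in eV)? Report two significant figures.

k_BT = 8.617×10⁻⁵ × 1350 K = 0.1163 eV.
Eᵢ/kT = 0, 2.666, 4.299, 4.746.
Z = Σ gᵢe^(−Eᵢ/kT) = 2·e^(−0) + 1·e^(−2.666) + 3·e^(−4.299) + 2·e^(−4.746) = 2.000 + 0.06953 + 0.04075 + 0.01737 = 2.128.
⟨E⟩ = Σ Eᵢ gᵢe^(−Eᵢ/kT) / Z = (0·2.000 + 0.310·0.06953 + 0.500·0.04075 + 0.552·0.01737) / 2.128 = 0.024 eV.

0.024 eV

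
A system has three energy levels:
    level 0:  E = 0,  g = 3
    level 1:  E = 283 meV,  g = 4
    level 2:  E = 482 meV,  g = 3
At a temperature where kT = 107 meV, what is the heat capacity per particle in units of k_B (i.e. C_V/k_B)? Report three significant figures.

0.728

Eᵢ/kT = 0, 2.6449, 4.5047.
Z = Σ gᵢe^(−Eᵢ/kT) = 3·e^(−0) + 4·e^(−2.6449) + 3·e^(−4.5047) = 3.0000 + 0.28405 + 0.033171 = 3.3172.
⟨E⟩ = 29.053 meV, ⟨E²⟩ = 9181.1 meV².
C_V/k_B = (⟨E²⟩ − ⟨E⟩²)/(kT)² = (9181.1 − 844.08)/11449 = 0.728.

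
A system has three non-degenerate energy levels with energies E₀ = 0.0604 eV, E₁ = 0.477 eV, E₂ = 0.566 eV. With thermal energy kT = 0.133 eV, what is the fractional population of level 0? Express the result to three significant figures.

Eᵢ/kT = 0.45414, 3.5865, 4.2556.
Z = Σ e^(−Eᵢ/kT) = e^(−0.45414) + e^(−3.5865) + e^(−4.2556) = 0.63499 + 0.027695 + 0.014185 = 0.67687.
P₀ = e^(−E₀/kT) / Z = 0.63499/0.67687 = 0.938.

0.938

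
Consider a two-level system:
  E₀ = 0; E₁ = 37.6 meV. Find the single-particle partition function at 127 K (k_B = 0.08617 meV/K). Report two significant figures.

Z = 1.0

k_BT = 0.08617 × 127 K = 10.94 meV.
Eᵢ/kT = 0, 3.437.
Z = Σ e^(−Eᵢ/kT) = e^(−0) + e^(−3.437) = 1.000 + 0.03216 = 1.032.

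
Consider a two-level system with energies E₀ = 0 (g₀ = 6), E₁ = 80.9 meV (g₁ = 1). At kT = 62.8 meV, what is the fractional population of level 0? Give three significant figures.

Eᵢ/kT = 0, 1.2882.
Z = Σ gᵢe^(−Eᵢ/kT) = 6·e^(−0) + 1·e^(−1.2882) = 6.0000 + 0.27577 = 6.2758.
P₀ = g₀ e^(−E₀/kT) / Z = 6.0000/6.2758 = 0.956.

0.956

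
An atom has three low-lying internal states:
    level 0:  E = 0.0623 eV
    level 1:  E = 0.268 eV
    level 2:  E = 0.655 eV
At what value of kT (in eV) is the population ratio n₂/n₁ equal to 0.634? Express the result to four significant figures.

n₂/n₁ = exp[−(E₂−E₁)/kT] = 0.634.
⇒ (E₂−E₁)/kT = ln(1/0.634) = ln(1.57729) = 0.455708.
kT = 0.387 eV / 0.455708 = 0.8492 eV.

0.8492 eV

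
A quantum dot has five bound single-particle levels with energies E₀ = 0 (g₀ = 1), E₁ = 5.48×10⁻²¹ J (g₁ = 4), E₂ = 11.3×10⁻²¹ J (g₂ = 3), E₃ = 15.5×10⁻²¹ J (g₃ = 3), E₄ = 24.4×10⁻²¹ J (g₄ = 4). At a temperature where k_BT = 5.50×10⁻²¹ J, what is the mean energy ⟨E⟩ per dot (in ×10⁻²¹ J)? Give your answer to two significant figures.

5.3 ×10⁻²¹ J

Eᵢ/kT = 0, 0.9964, 2.055, 2.818, 4.436.
Z = Σ gᵢe^(−Eᵢ/kT) = 1·e^(−0) + 4·e^(−0.9964) + 3·e^(−2.055) + 3·e^(−2.818) + 4·e^(−4.436) = 1.000 + 1.477 + 0.3843 + 0.1792 + 0.04737 = 3.088.
⟨E⟩ = Σ Eᵢ gᵢe^(−Eᵢ/kT) / Z = (0·1.000 + 5.48·1.477 + 11.3·0.3843 + 15.5·0.1792 + 24.4·0.04737) / 3.088 = 5.3 ×10⁻²¹ J.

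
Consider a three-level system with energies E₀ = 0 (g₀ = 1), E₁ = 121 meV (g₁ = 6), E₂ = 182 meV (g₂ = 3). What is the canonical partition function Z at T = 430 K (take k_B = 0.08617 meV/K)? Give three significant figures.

k_BT = 0.08617 × 430 K = 37.053 meV.
Eᵢ/kT = 0, 3.2656, 4.9119.
Z = Σ gᵢe^(−Eᵢ/kT) = 1·e^(−0) + 6·e^(−3.2656) + 3·e^(−4.9119) = 1.0000 + 0.22904 + 0.022075 = 1.2511.

Z = 1.25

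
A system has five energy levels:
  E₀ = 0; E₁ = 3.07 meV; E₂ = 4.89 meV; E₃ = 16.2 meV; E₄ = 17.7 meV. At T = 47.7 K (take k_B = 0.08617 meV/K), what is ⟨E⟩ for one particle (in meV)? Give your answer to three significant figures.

k_BT = 0.08617 × 47.7 K = 4.1103 meV.
Eᵢ/kT = 0, 0.74690, 1.1897, 3.9413, 4.3063.
Z = Σ e^(−Eᵢ/kT) = e^(−0) + e^(−0.74690) + e^(−1.1897) + e^(−3.9413) + e^(−4.3063) = 1.0000 + 0.47383 + 0.30431 + 0.019423 + 0.013483 = 1.8110.
⟨E⟩ = Σ Eᵢ e^(−Eᵢ/kT) / Z = (0·1.0000 + 3.07·0.47383 + 4.89·0.30431 + 16.2·0.019423 + 17.7·0.013483) / 1.8110 = 1.93 meV.

1.93 meV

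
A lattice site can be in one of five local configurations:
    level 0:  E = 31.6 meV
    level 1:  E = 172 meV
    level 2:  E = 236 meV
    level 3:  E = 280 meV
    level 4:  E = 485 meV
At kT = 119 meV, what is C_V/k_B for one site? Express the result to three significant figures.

0.728

Eᵢ/kT = 0.26555, 1.4454, 1.9832, 2.3529, 4.0756.
Z = Σ e^(−Eᵢ/kT) = e^(−0.26555) + e^(−1.4454) + e^(−1.9832) + e^(−2.3529) + e^(−4.0756) = 0.76678 + 0.23565 + 0.13763 + 0.095093 + 0.016982 = 1.2521.
⟨E⟩ = 105.51 meV, ⟨E²⟩ = 21446 meV².
C_V/k_B = (⟨E²⟩ − ⟨E⟩²)/(kT)² = (21446 − 11132)/14161 = 0.728.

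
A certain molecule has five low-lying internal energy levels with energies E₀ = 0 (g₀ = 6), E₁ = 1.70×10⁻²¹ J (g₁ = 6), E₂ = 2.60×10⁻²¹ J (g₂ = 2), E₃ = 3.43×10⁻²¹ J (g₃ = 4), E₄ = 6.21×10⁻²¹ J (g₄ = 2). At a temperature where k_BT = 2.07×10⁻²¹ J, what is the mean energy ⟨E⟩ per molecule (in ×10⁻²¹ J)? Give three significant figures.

Eᵢ/kT = 0, 0.82126, 1.2560, 1.6570, 3.0000.
Z = Σ gᵢe^(−Eᵢ/kT) = 6·e^(−0) + 6·e^(−0.82126) + 2·e^(−1.2560) + 4·e^(−1.6570) + 2·e^(−3.0000) = 6.0000 + 2.6393 + 0.56958 + 0.76284 + 0.099574 = 10.071.
⟨E⟩ = Σ Eᵢ gᵢe^(−Eᵢ/kT) / Z = (0·6.0000 + 1.70·2.6393 + 2.60·0.56958 + 3.43·0.76284 + 6.21·0.099574) / 10.071 = 0.914 ×10⁻²¹ J.

0.914 ×10⁻²¹ J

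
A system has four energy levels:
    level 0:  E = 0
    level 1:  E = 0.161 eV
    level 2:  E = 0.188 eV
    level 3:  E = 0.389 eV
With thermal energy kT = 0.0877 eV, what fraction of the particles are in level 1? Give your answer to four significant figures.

Eᵢ/kT = 0, 1.83580, 2.14367, 4.43558.
Z = Σ e^(−Eᵢ/kT) = e^(−0) + e^(−1.83580) + e^(−2.14367) + e^(−4.43558) = 1.00000 + 0.159486 + 0.117224 + 0.0118482 = 1.28856.
P₁ = e^(−E₁/kT) / Z = 0.159486/1.28856 = 0.1238.

0.1238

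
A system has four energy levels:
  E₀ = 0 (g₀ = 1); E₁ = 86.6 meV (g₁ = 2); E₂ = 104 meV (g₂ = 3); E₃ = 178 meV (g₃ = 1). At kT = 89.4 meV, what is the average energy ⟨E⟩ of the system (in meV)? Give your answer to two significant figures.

66 meV

Eᵢ/kT = 0, 0.9687, 1.163, 1.991.
Z = Σ gᵢe^(−Eᵢ/kT) = 1·e^(−0) + 2·e^(−0.9687) + 3·e^(−1.163) + 1·e^(−1.991) = 1.000 + 0.7592 + 0.9376 + 0.1366 = 2.833.
⟨E⟩ = Σ Eᵢ gᵢe^(−Eᵢ/kT) / Z = (0·1.000 + 86.6·0.7592 + 104·0.9376 + 178·0.1366) / 2.833 = 66 meV.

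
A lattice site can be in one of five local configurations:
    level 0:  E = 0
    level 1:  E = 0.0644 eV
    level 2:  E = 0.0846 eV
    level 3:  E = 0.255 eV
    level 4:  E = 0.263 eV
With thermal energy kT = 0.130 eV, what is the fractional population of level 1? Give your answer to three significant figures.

0.253

Eᵢ/kT = 0, 0.49538, 0.65077, 1.9615, 2.0231.
Z = Σ e^(−Eᵢ/kT) = e^(−0) + e^(−0.49538) + e^(−0.65077) + e^(−1.9615) + e^(−2.0231) = 1.0000 + 0.60934 + 0.52164 + 0.14065 + 0.13224 = 2.4039.
P₁ = e^(−E₁/kT) / Z = 0.60934/2.4039 = 0.253.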